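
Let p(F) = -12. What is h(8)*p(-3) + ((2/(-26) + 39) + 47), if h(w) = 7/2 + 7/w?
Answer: 869/26 ≈ 33.423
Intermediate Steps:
h(w) = 7/2 + 7/w (h(w) = 7*(1/2) + 7/w = 7/2 + 7/w)
h(8)*p(-3) + ((2/(-26) + 39) + 47) = (7/2 + 7/8)*(-12) + ((2/(-26) + 39) + 47) = (7/2 + 7*(1/8))*(-12) + ((2*(-1/26) + 39) + 47) = (7/2 + 7/8)*(-12) + ((-1/13 + 39) + 47) = (35/8)*(-12) + (506/13 + 47) = -105/2 + 1117/13 = 869/26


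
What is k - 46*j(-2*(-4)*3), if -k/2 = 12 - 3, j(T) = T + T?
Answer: -2226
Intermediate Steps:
j(T) = 2*T
k = -18 (k = -2*(12 - 3) = -2*9 = -18)
k - 46*j(-2*(-4)*3) = -18 - 92*-2*(-4)*3 = -18 - 92*8*3 = -18 - 92*24 = -18 - 46*48 = -18 - 2208 = -2226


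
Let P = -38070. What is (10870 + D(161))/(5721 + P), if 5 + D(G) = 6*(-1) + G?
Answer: -11020/32349 ≈ -0.34066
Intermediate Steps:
D(G) = -11 + G (D(G) = -5 + (6*(-1) + G) = -5 + (-6 + G) = -11 + G)
(10870 + D(161))/(5721 + P) = (10870 + (-11 + 161))/(5721 - 38070) = (10870 + 150)/(-32349) = 11020*(-1/32349) = -11020/32349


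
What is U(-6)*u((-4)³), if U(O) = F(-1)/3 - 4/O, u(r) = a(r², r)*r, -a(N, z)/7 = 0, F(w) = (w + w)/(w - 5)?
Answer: 0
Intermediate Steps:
F(w) = 2*w/(-5 + w) (F(w) = (2*w)/(-5 + w) = 2*w/(-5 + w))
a(N, z) = 0 (a(N, z) = -7*0 = 0)
u(r) = 0 (u(r) = 0*r = 0)
U(O) = ⅑ - 4/O (U(O) = (2*(-1)/(-5 - 1))/3 - 4/O = (2*(-1)/(-6))*(⅓) - 4/O = (2*(-1)*(-⅙))*(⅓) - 4/O = (⅓)*(⅓) - 4/O = ⅑ - 4/O)
U(-6)*u((-4)³) = ((⅑)*(-36 - 6)/(-6))*0 = ((⅑)*(-⅙)*(-42))*0 = (7/9)*0 = 0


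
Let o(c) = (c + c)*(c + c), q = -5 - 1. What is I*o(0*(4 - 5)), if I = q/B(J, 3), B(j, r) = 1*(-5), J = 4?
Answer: 0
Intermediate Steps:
q = -6
B(j, r) = -5
I = 6/5 (I = -6/(-5) = -6*(-⅕) = 6/5 ≈ 1.2000)
o(c) = 4*c² (o(c) = (2*c)*(2*c) = 4*c²)
I*o(0*(4 - 5)) = 6*(4*(0*(4 - 5))²)/5 = 6*(4*(0*(-1))²)/5 = 6*(4*0²)/5 = 6*(4*0)/5 = (6/5)*0 = 0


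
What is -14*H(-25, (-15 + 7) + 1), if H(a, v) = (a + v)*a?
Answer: -11200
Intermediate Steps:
H(a, v) = a*(a + v)
-14*H(-25, (-15 + 7) + 1) = -(-350)*(-25 + ((-15 + 7) + 1)) = -(-350)*(-25 + (-8 + 1)) = -(-350)*(-25 - 7) = -(-350)*(-32) = -14*800 = -11200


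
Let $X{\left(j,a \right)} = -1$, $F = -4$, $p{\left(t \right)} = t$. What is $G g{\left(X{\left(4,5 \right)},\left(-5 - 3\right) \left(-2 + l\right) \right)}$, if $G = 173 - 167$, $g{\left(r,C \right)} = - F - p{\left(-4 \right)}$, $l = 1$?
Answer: $48$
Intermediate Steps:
$g{\left(r,C \right)} = 8$ ($g{\left(r,C \right)} = \left(-1\right) \left(-4\right) - -4 = 4 + 4 = 8$)
$G = 6$
$G g{\left(X{\left(4,5 \right)},\left(-5 - 3\right) \left(-2 + l\right) \right)} = 6 \cdot 8 = 48$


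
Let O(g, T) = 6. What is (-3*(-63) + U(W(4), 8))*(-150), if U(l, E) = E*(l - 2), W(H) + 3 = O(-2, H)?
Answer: -29550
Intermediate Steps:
W(H) = 3 (W(H) = -3 + 6 = 3)
U(l, E) = E*(-2 + l)
(-3*(-63) + U(W(4), 8))*(-150) = (-3*(-63) + 8*(-2 + 3))*(-150) = (189 + 8*1)*(-150) = (189 + 8)*(-150) = 197*(-150) = -29550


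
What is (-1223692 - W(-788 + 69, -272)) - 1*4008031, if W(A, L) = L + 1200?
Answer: -5232651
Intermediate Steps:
W(A, L) = 1200 + L
(-1223692 - W(-788 + 69, -272)) - 1*4008031 = (-1223692 - (1200 - 272)) - 1*4008031 = (-1223692 - 1*928) - 4008031 = (-1223692 - 928) - 4008031 = -1224620 - 4008031 = -5232651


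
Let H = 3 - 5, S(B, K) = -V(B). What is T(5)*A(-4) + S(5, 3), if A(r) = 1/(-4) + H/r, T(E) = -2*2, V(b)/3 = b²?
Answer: -76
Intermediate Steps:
V(b) = 3*b²
S(B, K) = -3*B²
H = -2
T(E) = -4
A(r) = -¼ - 2/r (A(r) = 1/(-4) - 2/r = 1*(-¼) - 2/r = -¼ - 2/r)
T(5)*A(-4) + S(5, 3) = -(-8 - 1*(-4))/(-4) - 3*5² = -(-1)*(-8 + 4)/4 - 3*25 = -(-1)*(-4)/4 - 75 = -4*¼ - 75 = -1 - 75 = -76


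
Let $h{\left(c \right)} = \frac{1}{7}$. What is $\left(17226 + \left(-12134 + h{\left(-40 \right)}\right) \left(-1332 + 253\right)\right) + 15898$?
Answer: $\frac{91878891}{7} \approx 1.3126 \cdot 10^{7}$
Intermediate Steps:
$h{\left(c \right)} = \frac{1}{7}$
$\left(17226 + \left(-12134 + h{\left(-40 \right)}\right) \left(-1332 + 253\right)\right) + 15898 = \left(17226 + \left(-12134 + \frac{1}{7}\right) \left(-1332 + 253\right)\right) + 15898 = \left(17226 - - \frac{91647023}{7}\right) + 15898 = \left(17226 + \frac{91647023}{7}\right) + 15898 = \frac{91767605}{7} + 15898 = \frac{91878891}{7}$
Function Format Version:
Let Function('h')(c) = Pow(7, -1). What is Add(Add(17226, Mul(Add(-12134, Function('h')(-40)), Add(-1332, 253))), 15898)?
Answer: Rational(91878891, 7) ≈ 1.3126e+7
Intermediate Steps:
Function('h')(c) = Rational(1, 7)
Add(Add(17226, Mul(Add(-12134, Function('h')(-40)), Add(-1332, 253))), 15898) = Add(Add(17226, Mul(Add(-12134, Rational(1, 7)), Add(-1332, 253))), 15898) = Add(Add(17226, Mul(Rational(-84937, 7), -1079)), 15898) = Add(Add(17226, Rational(91647023, 7)), 15898) = Add(Rational(91767605, 7), 15898) = Rational(91878891, 7)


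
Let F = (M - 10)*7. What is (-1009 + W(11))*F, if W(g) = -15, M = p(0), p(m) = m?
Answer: 71680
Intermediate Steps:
M = 0
F = -70 (F = (0 - 10)*7 = -10*7 = -70)
(-1009 + W(11))*F = (-1009 - 15)*(-70) = -1024*(-70) = 71680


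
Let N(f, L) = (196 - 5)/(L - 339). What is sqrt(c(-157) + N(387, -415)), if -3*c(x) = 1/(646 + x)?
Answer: I*sqrt(34529439802)/368706 ≈ 0.50398*I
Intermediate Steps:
c(x) = -1/(3*(646 + x))
N(f, L) = 191/(-339 + L)
sqrt(c(-157) + N(387, -415)) = sqrt(-1/(1938 + 3*(-157)) + 191/(-339 - 415)) = sqrt(-1/(1938 - 471) + 191/(-754)) = sqrt(-1/1467 + 191*(-1/754)) = sqrt(-1*1/1467 - 191/754) = sqrt(-1/1467 - 191/754) = sqrt(-280951/1106118) = I*sqrt(34529439802)/368706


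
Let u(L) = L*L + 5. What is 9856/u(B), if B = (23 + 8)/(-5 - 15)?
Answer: 563200/423 ≈ 1331.4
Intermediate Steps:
B = -31/20 (B = 31/(-20) = 31*(-1/20) = -31/20 ≈ -1.5500)
u(L) = 5 + L² (u(L) = L² + 5 = 5 + L²)
9856/u(B) = 9856/(5 + (-31/20)²) = 9856/(5 + 961/400) = 9856/(2961/400) = 9856*(400/2961) = 563200/423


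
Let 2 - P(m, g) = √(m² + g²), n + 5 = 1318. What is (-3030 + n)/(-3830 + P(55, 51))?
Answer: 113322/252551 - 1717*√5626/14647958 ≈ 0.43992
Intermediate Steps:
n = 1313 (n = -5 + 1318 = 1313)
P(m, g) = 2 - √(g² + m²) (P(m, g) = 2 - √(m² + g²) = 2 - √(g² + m²))
(-3030 + n)/(-3830 + P(55, 51)) = (-3030 + 1313)/(-3830 + (2 - √(51² + 55²))) = -1717/(-3830 + (2 - √(2601 + 3025))) = -1717/(-3830 + (2 - √5626)) = -1717/(-3828 - √5626)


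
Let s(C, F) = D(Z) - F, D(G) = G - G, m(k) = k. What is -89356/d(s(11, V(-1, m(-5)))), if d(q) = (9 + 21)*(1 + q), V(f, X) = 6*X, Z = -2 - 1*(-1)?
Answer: -44678/465 ≈ -96.082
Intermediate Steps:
Z = -1 (Z = -2 + 1 = -1)
D(G) = 0
s(C, F) = -F (s(C, F) = 0 - F = -F)
d(q) = 30 + 30*q (d(q) = 30*(1 + q) = 30 + 30*q)
-89356/d(s(11, V(-1, m(-5)))) = -89356/(30 + 30*(-6*(-5))) = -89356/(30 + 30*(-1*(-30))) = -89356/(30 + 30*30) = -89356/(30 + 900) = -89356/930 = -89356*1/930 = -44678/465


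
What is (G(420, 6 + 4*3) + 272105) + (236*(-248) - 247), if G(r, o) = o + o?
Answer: 213366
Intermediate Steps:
G(r, o) = 2*o
(G(420, 6 + 4*3) + 272105) + (236*(-248) - 247) = (2*(6 + 4*3) + 272105) + (236*(-248) - 247) = (2*(6 + 12) + 272105) + (-58528 - 247) = (2*18 + 272105) - 58775 = (36 + 272105) - 58775 = 272141 - 58775 = 213366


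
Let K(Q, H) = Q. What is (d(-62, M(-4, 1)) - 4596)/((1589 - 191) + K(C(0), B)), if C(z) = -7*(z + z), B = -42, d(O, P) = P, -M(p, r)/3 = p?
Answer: -764/233 ≈ -3.2790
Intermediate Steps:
M(p, r) = -3*p
C(z) = -14*z
(d(-62, M(-4, 1)) - 4596)/((1589 - 191) + K(C(0), B)) = (-3*(-4) - 4596)/((1589 - 191) - 14*0) = (12 - 4596)/(1398 + 0) = -4584/1398 = -4584*1/1398 = -764/233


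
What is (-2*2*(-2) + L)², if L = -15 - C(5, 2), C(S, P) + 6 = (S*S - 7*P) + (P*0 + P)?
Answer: 196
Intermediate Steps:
C(S, P) = -6 + S² - 6*P (C(S, P) = -6 + ((S*S - 7*P) + (P*0 + P)) = -6 + ((S² - 7*P) + (0 + P)) = -6 + ((S² - 7*P) + P) = -6 + (S² - 6*P) = -6 + S² - 6*P)
L = -22 (L = -15 - (-6 + 5² - 6*2) = -15 - (-6 + 25 - 12) = -15 - 1*7 = -15 - 7 = -22)
(-2*2*(-2) + L)² = (-2*2*(-2) - 22)² = (-4*(-2) - 22)² = (8 - 22)² = (-14)² = 196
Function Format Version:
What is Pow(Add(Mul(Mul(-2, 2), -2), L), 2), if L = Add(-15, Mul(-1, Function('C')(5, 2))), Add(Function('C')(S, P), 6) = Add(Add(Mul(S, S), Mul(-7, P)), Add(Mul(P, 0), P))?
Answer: 196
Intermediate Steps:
Function('C')(S, P) = Add(-6, Pow(S, 2), Mul(-6, P)) (Function('C')(S, P) = Add(-6, Add(Add(Mul(S, S), Mul(-7, P)), Add(Mul(P, 0), P))) = Add(-6, Add(Add(Pow(S, 2), Mul(-7, P)), Add(0, P))) = Add(-6, Add(Add(Pow(S, 2), Mul(-7, P)), P)) = Add(-6, Add(Pow(S, 2), Mul(-6, P))) = Add(-6, Pow(S, 2), Mul(-6, P)))
L = -22 (L = Add(-15, Mul(-1, Add(-6, Pow(5, 2), Mul(-6, 2)))) = Add(-15, Mul(-1, Add(-6, 25, -12))) = Add(-15, Mul(-1, 7)) = Add(-15, -7) = -22)
Pow(Add(Mul(Mul(-2, 2), -2), L), 2) = Pow(Add(Mul(Mul(-2, 2), -2), -22), 2) = Pow(Add(Mul(-4, -2), -22), 2) = Pow(Add(8, -22), 2) = Pow(-14, 2) = 196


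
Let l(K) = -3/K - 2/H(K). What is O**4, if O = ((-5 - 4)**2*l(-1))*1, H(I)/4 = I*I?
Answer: 26904200625/16 ≈ 1.6815e+9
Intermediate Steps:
H(I) = 4*I**2 (H(I) = 4*(I*I) = 4*I**2)
l(K) = -3/K - 1/(2*K**2) (l(K) = -3/K - 2*1/(4*K**2) = -3/K - 1/(2*K**2))
O = 405/2 (O = ((-5 - 4)**2*((1/2)*(-1 - 6*(-1))/(-1)**2))*1 = ((-9)**2*((1/2)*1*(-1 + 6)))*1 = (81*((1/2)*1*5))*1 = (81*(5/2))*1 = (405/2)*1 = 405/2 ≈ 202.50)
O**4 = (405/2)**4 = 26904200625/16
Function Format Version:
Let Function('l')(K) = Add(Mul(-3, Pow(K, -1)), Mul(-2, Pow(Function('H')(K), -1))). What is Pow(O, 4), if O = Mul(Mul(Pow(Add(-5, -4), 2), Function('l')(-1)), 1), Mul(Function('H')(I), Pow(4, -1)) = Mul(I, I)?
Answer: Rational(26904200625, 16) ≈ 1.6815e+9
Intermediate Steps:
Function('H')(I) = Mul(4, Pow(I, 2)) (Function('H')(I) = Mul(4, Mul(I, I)) = Mul(4, Pow(I, 2)))
Function('l')(K) = Add(Mul(-3, Pow(K, -1)), Mul(Rational(-1, 2), Pow(K, -2))) (Function('l')(K) = Add(Mul(-3, Pow(K, -1)), Mul(-2, Pow(Mul(4, Pow(K, 2)), -1))) = Add(Mul(-3, Pow(K, -1)), Mul(-2, Mul(Rational(1, 4), Pow(K, -2)))) = Add(Mul(-3, Pow(K, -1)), Mul(Rational(-1, 2), Pow(K, -2))))
O = Rational(405, 2) (O = Mul(Mul(Pow(Add(-5, -4), 2), Mul(Rational(1, 2), Pow(-1, -2), Add(-1, Mul(-6, -1)))), 1) = Mul(Mul(Pow(-9, 2), Mul(Rational(1, 2), 1, Add(-1, 6))), 1) = Mul(Mul(81, Mul(Rational(1, 2), 1, 5)), 1) = Mul(Mul(81, Rational(5, 2)), 1) = Mul(Rational(405, 2), 1) = Rational(405, 2) ≈ 202.50)
Pow(O, 4) = Pow(Rational(405, 2), 4) = Rational(26904200625, 16)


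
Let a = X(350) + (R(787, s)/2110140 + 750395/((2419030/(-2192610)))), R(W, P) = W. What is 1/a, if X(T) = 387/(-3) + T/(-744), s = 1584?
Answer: -7911962544510/5382412168956819757 ≈ -1.4700e-6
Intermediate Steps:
X(T) = -129 - T/744 (X(T) = 387*(-⅓) + T*(-1/744) = -129 - T/744)
a = -5382412168956819757/7911962544510 (a = (-129 - 1/744*350) + (787/2110140 + 750395/((2419030/(-2192610)))) = (-129 - 175/372) + (787*(1/2110140) + 750395/((2419030*(-1/2192610)))) = -48163/372 + (787/2110140 + 750395/(-241903/219261)) = -48163/372 + (787/2110140 + 750395*(-219261/241903)) = -48163/372 + (787/2110140 - 164532358095/241903) = -48163/372 - 347186309920205639/510449196420 = -5382412168956819757/7911962544510 ≈ -6.8029e+5)
1/a = 1/(-5382412168956819757/7911962544510) = -7911962544510/5382412168956819757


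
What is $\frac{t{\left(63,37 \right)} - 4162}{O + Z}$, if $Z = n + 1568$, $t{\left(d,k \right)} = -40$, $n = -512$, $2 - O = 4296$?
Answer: $\frac{2101}{1619} \approx 1.2977$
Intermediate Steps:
$O = -4294$ ($O = 2 - 4296 = -4294$)
$Z = 1056$ ($Z = -512 + 1568 = 1056$)
$\frac{t{\left(63,37 \right)} - 4162}{O + Z} = \frac{-40 - 4162}{-4294 + 1056} = - \frac{4202}{-3238} = \left(-4202\right) \left(- \frac{1}{3238}\right) = \frac{2101}{1619}$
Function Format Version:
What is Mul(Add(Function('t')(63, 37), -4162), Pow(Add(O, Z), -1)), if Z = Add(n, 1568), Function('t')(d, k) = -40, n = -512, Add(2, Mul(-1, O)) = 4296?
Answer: Rational(2101, 1619) ≈ 1.2977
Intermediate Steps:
O = -4294 (O = Add(2, Mul(-1, 4296)) = Add(2, -4296) = -4294)
Z = 1056 (Z = Add(-512, 1568) = 1056)
Mul(Add(Function('t')(63, 37), -4162), Pow(Add(O, Z), -1)) = Mul(Add(-40, -4162), Pow(Add(-4294, 1056), -1)) = Mul(-4202, Pow(-3238, -1)) = Mul(-4202, Rational(-1, 3238)) = Rational(2101, 1619)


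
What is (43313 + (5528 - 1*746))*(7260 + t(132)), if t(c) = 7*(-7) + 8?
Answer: 347197805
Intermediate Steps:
t(c) = -41 (t(c) = -49 + 8 = -41)
(43313 + (5528 - 1*746))*(7260 + t(132)) = (43313 + (5528 - 1*746))*(7260 - 41) = (43313 + (5528 - 746))*7219 = (43313 + 4782)*7219 = 48095*7219 = 347197805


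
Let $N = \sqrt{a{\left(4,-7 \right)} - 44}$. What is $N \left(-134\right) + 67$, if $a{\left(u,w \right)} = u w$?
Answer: $67 - 804 i \sqrt{2} \approx 67.0 - 1137.0 i$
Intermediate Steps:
$N = 6 i \sqrt{2}$ ($N = \sqrt{4 \left(-7\right) - 44} = \sqrt{-28 - 44} = \sqrt{-72} = 6 i \sqrt{2} \approx 8.4853 i$)
$N \left(-134\right) + 67 = 6 i \sqrt{2} \left(-134\right) + 67 = - 804 i \sqrt{2} + 67 = 67 - 804 i \sqrt{2}$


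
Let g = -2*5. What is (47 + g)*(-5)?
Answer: -185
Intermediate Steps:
g = -10
(47 + g)*(-5) = (47 - 10)*(-5) = 37*(-5) = -185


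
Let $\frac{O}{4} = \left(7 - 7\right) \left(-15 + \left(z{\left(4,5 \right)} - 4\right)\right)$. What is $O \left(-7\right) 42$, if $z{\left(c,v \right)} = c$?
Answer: $0$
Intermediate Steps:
$O = 0$ ($O = 4 \left(7 - 7\right) \left(-15 + \left(4 - 4\right)\right) = 4 \cdot 0 \left(-15 + \left(4 - 4\right)\right) = 4 \cdot 0 \left(-15 + 0\right) = 4 \cdot 0 \left(-15\right) = 4 \cdot 0 = 0$)
$O \left(-7\right) 42 = 0 \left(-7\right) 42 = 0 \cdot 42 = 0$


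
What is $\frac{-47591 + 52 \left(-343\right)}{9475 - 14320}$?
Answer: $\frac{21809}{1615} \approx 13.504$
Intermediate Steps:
$\frac{-47591 + 52 \left(-343\right)}{9475 - 14320} = \frac{-47591 - 17836}{-4845} = \left(-65427\right) \left(- \frac{1}{4845}\right) = \frac{21809}{1615}$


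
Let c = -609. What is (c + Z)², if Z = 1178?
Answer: 323761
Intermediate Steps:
(c + Z)² = (-609 + 1178)² = 569² = 323761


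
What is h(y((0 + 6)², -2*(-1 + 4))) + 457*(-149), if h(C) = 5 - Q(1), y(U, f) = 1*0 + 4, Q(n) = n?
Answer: -68089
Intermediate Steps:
y(U, f) = 4 (y(U, f) = 0 + 4 = 4)
h(C) = 4 (h(C) = 5 - 1*1 = 5 - 1 = 4)
h(y((0 + 6)², -2*(-1 + 4))) + 457*(-149) = 4 + 457*(-149) = 4 - 68093 = -68089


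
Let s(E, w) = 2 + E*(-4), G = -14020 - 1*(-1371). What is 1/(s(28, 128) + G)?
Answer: -1/12759 ≈ -7.8376e-5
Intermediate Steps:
G = -12649 (G = -14020 + 1371 = -12649)
s(E, w) = 2 - 4*E
1/(s(28, 128) + G) = 1/((2 - 4*28) - 12649) = 1/((2 - 112) - 12649) = 1/(-110 - 12649) = 1/(-12759) = -1/12759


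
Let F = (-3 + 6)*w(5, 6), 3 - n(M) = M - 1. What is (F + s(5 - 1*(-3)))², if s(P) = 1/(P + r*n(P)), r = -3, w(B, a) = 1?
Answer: 3721/400 ≈ 9.3025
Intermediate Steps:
n(M) = 4 - M (n(M) = 3 - (M - 1) = 3 - (-1 + M) = 3 + (1 - M) = 4 - M)
s(P) = 1/(-12 + 4*P) (s(P) = 1/(P - 3*(4 - P)) = 1/(P + (-12 + 3*P)) = 1/(-12 + 4*P))
F = 3 (F = (-3 + 6)*1 = 3*1 = 3)
(F + s(5 - 1*(-3)))² = (3 + 1/(4*(-3 + (5 - 1*(-3)))))² = (3 + 1/(4*(-3 + (5 + 3))))² = (3 + 1/(4*(-3 + 8)))² = (3 + (¼)/5)² = (3 + (¼)*(⅕))² = (3 + 1/20)² = (61/20)² = 3721/400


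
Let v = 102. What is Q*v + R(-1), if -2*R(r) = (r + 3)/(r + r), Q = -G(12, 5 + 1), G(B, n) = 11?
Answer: -2243/2 ≈ -1121.5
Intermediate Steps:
Q = -11 (Q = -1*11 = -11)
R(r) = -(3 + r)/(4*r) (R(r) = -(r + 3)/(2*(r + r)) = -(3 + r)/(2*(2*r)) = -(3 + r)*1/(2*r)/2 = -(3 + r)/(4*r))
Q*v + R(-1) = -11*102 + (¼)*(-3 - 1*(-1))/(-1) = -1122 + (¼)*(-1)*(-3 + 1) = -1122 + (¼)*(-1)*(-2) = -1122 + ½ = -2243/2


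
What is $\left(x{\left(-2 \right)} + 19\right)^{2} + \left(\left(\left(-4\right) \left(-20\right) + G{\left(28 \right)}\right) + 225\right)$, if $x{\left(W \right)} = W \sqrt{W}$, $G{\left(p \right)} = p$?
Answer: $686 - 76 i \sqrt{2} \approx 686.0 - 107.48 i$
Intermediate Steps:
$x{\left(W \right)} = W^{\frac{3}{2}}$
$\left(x{\left(-2 \right)} + 19\right)^{2} + \left(\left(\left(-4\right) \left(-20\right) + G{\left(28 \right)}\right) + 225\right) = \left(\left(-2\right)^{\frac{3}{2}} + 19\right)^{2} + \left(\left(\left(-4\right) \left(-20\right) + 28\right) + 225\right) = \left(- 2 i \sqrt{2} + 19\right)^{2} + \left(\left(80 + 28\right) + 225\right) = \left(19 - 2 i \sqrt{2}\right)^{2} + \left(108 + 225\right) = \left(19 - 2 i \sqrt{2}\right)^{2} + 333 = 333 + \left(19 - 2 i \sqrt{2}\right)^{2}$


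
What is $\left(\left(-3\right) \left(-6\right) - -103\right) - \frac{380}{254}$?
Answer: $\frac{15177}{127} \approx 119.5$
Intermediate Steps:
$\left(\left(-3\right) \left(-6\right) - -103\right) - \frac{380}{254} = \left(18 + 103\right) - \frac{190}{127} = 121 - \frac{190}{127} = \frac{15177}{127}$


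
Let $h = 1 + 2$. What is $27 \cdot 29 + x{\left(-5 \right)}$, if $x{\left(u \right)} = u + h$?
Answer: $781$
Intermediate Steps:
$h = 3$
$x{\left(u \right)} = 3 + u$ ($x{\left(u \right)} = u + 3 = 3 + u$)
$27 \cdot 29 + x{\left(-5 \right)} = 27 \cdot 29 + \left(3 - 5\right) = 783 - 2 = 781$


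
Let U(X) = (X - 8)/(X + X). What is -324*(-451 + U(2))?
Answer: 146610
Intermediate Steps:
U(X) = (-8 + X)/(2*X) (U(X) = (-8 + X)/((2*X)) = (-8 + X)*(1/(2*X)) = (-8 + X)/(2*X))
-324*(-451 + U(2)) = -324*(-451 + (½)*(-8 + 2)/2) = -324*(-451 + (½)*(½)*(-6)) = -324*(-451 - 3/2) = -324*(-905/2) = 146610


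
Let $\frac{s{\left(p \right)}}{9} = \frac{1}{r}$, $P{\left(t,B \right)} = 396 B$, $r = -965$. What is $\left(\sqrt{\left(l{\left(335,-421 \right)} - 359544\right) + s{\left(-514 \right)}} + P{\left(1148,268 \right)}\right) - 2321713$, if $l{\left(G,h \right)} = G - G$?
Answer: $-2215585 + \frac{i \sqrt{334816370085}}{965} \approx -2.2156 \cdot 10^{6} + 599.62 i$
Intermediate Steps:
$s{\left(p \right)} = - \frac{9}{965}$ ($s{\left(p \right)} = \frac{9}{-965} = 9 \left(- \frac{1}{965}\right) = - \frac{9}{965}$)
$l{\left(G,h \right)} = 0$
$\left(\sqrt{\left(l{\left(335,-421 \right)} - 359544\right) + s{\left(-514 \right)}} + P{\left(1148,268 \right)}\right) - 2321713 = \left(\sqrt{\left(0 - 359544\right) - \frac{9}{965}} + 396 \cdot 268\right) - 2321713 = \left(\sqrt{\left(0 - 359544\right) - \frac{9}{965}} + 106128\right) - 2321713 = \left(\sqrt{-359544 - \frac{9}{965}} + 106128\right) - 2321713 = \left(\sqrt{- \frac{346959969}{965}} + 106128\right) - 2321713 = \left(\frac{i \sqrt{334816370085}}{965} + 106128\right) - 2321713 = \left(106128 + \frac{i \sqrt{334816370085}}{965}\right) - 2321713 = -2215585 + \frac{i \sqrt{334816370085}}{965}$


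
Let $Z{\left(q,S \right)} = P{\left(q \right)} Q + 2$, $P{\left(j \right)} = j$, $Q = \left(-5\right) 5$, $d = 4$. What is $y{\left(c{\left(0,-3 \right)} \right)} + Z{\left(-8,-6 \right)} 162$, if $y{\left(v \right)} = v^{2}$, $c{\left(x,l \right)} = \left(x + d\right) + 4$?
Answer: $32788$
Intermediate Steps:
$Q = -25$
$c{\left(x,l \right)} = 8 + x$ ($c{\left(x,l \right)} = \left(x + 4\right) + 4 = \left(4 + x\right) + 4 = 8 + x$)
$Z{\left(q,S \right)} = 2 - 25 q$ ($Z{\left(q,S \right)} = q \left(-25\right) + 2 = - 25 q + 2 = 2 - 25 q$)
$y{\left(c{\left(0,-3 \right)} \right)} + Z{\left(-8,-6 \right)} 162 = \left(8 + 0\right)^{2} + \left(2 - -200\right) 162 = 8^{2} + \left(2 + 200\right) 162 = 64 + 202 \cdot 162 = 64 + 32724 = 32788$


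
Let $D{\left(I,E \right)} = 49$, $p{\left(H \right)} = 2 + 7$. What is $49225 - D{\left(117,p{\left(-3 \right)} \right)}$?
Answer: $49176$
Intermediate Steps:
$p{\left(H \right)} = 9$
$49225 - D{\left(117,p{\left(-3 \right)} \right)} = 49225 - 49 = 49176$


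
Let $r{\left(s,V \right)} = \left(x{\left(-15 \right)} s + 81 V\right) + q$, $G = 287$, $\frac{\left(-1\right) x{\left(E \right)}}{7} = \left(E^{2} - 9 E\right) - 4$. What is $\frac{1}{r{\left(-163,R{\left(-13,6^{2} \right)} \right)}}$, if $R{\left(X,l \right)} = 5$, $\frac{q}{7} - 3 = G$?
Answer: $\frac{1}{408631} \approx 2.4472 \cdot 10^{-6}$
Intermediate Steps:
$x{\left(E \right)} = 28 - 7 E^{2} + 63 E$ ($x{\left(E \right)} = - 7 \left(\left(E^{2} - 9 E\right) - 4\right) = - 7 \left(-4 + E^{2} - 9 E\right) = 28 - 7 E^{2} + 63 E$)
$q = 2030$ ($q = 21 + 7 \cdot 287 = 21 + 2009 = 2030$)
$r{\left(s,V \right)} = 2030 - 2492 s + 81 V$ ($r{\left(s,V \right)} = \left(\left(28 - 7 \left(-15\right)^{2} + 63 \left(-15\right)\right) s + 81 V\right) + 2030 = \left(\left(28 - 1575 - 945\right) s + 81 V\right) + 2030 = \left(- 2492 s + 81 V\right) + 2030 = 2030 - 2492 s + 81 V$)
$\frac{1}{r{\left(-163,R{\left(-13,6^{2} \right)} \right)}} = \frac{1}{2030 - -406196 + 81 \cdot 5} = \frac{1}{2030 + 406196 + 405} = \frac{1}{408631}$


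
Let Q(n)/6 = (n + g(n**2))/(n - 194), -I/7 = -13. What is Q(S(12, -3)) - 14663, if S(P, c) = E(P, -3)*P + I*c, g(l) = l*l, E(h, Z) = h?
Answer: -1666272661/323 ≈ -5.1587e+6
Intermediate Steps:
I = 91 (I = -7*(-13) = 91)
g(l) = l**2
S(P, c) = P**2 + 91*c (S(P, c) = P*P + 91*c = P**2 + 91*c)
Q(n) = 6*(n + n**4)/(-194 + n) (Q(n) = 6*((n + (n**2)**2)/(n - 194)) = 6*((n + n**4)/(-194 + n)) = 6*(n + n**4)/(-194 + n))
Q(S(12, -3)) - 14663 = 6*(12**2 + 91*(-3))*(1 + (12**2 + 91*(-3))**3)/(-194 + (12**2 + 91*(-3))) - 14663 = 6*(144 - 273)*(1 + (144 - 273)**3)/(-194 + (144 - 273)) - 14663 = 6*(-129)*(1 + (-129)**3)/(-194 - 129) - 14663 = 6*(-129)*(1 - 2146689)/(-323) - 14663 = 6*(-129)*(-1/323)*(-2146688) - 14663 = -1661536512/323 - 14663 = -1666272661/323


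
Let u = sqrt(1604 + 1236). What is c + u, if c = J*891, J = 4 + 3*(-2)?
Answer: -1782 + 2*sqrt(710) ≈ -1728.7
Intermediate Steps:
J = -2 (J = 4 - 6 = -2)
c = -1782 (c = -2*891 = -1782)
u = 2*sqrt(710) (u = sqrt(2840) = 2*sqrt(710) ≈ 53.292)
c + u = -1782 + 2*sqrt(710)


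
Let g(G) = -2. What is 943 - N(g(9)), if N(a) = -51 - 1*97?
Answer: 1091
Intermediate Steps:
N(a) = -148 (N(a) = -51 - 97 = -148)
943 - N(g(9)) = 943 - 1*(-148) = 943 + 148 = 1091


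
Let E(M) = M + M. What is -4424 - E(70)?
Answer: -4564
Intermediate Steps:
E(M) = 2*M
-4424 - E(70) = -4424 - 2*70 = -4424 - 1*140 = -4424 - 140 = -4564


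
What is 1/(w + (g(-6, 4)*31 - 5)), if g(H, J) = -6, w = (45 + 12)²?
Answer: 1/3058 ≈ 0.00032701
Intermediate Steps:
w = 3249 (w = 57² = 3249)
1/(w + (g(-6, 4)*31 - 5)) = 1/(3249 + (-6*31 - 5)) = 1/(3249 + (-186 - 5)) = 1/(3249 - 191) = 1/3058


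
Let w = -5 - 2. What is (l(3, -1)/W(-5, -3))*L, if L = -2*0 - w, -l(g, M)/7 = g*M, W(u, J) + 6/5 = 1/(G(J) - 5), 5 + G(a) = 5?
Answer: -105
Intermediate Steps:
G(a) = 0 (G(a) = -5 + 5 = 0)
W(u, J) = -7/5 (W(u, J) = -6/5 + 1/(0 - 5) = -6/5 + 1/(-5) = -6/5 - 1/5 = -7/5)
w = -7
l(g, M) = -7*M*g (l(g, M) = -7*g*M = -7*M*g)
L = 7 (L = -2*0 - 1*(-7) = 0 + 7 = 7)
(l(3, -1)/W(-5, -3))*L = ((-7*(-1)*3)/(-7/5))*7 = -5/7*21*7 = -15*7 = -105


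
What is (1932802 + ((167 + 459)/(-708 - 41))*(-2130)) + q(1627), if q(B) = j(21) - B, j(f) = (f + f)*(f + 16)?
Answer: 1448947401/749 ≈ 1.9345e+6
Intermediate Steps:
j(f) = 2*f*(16 + f) (j(f) = (2*f)*(16 + f) = 2*f*(16 + f))
q(B) = 1554 - B (q(B) = 2*21*(16 + 21) - B = 2*21*37 - B = 1554 - B)
(1932802 + ((167 + 459)/(-708 - 41))*(-2130)) + q(1627) = (1932802 + ((167 + 459)/(-708 - 41))*(-2130)) + (1554 - 1*1627) = (1932802 + (626/(-749))*(-2130)) + (1554 - 1627) = (1932802 + (626*(-1/749))*(-2130)) - 73 = (1932802 - 626/749*(-2130)) - 73 = (1932802 + 1333380/749) - 73 = 1449002078/749 - 73 = 1448947401/749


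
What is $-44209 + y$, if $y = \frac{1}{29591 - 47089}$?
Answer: $- \frac{773569083}{17498} \approx -44209.0$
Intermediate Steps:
$y = - \frac{1}{17498}$ ($y = \frac{1}{-17498} = - \frac{1}{17498} \approx -5.7149 \cdot 10^{-5}$)
$-44209 + y = -44209 - \frac{1}{17498} = - \frac{773569083}{17498}$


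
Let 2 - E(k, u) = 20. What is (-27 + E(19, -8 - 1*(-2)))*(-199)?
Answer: 8955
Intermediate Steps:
E(k, u) = -18 (E(k, u) = 2 - 1*20 = 2 - 20 = -18)
(-27 + E(19, -8 - 1*(-2)))*(-199) = (-27 - 18)*(-199) = -45*(-199) = 8955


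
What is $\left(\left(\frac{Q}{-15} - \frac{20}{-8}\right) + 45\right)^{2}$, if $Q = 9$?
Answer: $\frac{219961}{100} \approx 2199.6$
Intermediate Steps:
$\left(\left(\frac{Q}{-15} - \frac{20}{-8}\right) + 45\right)^{2} = \left(\left(\frac{9}{-15} - \frac{20}{-8}\right) + 45\right)^{2} = \left(\left(9 \left(- \frac{1}{15}\right) - - \frac{5}{2}\right) + 45\right)^{2} = \left(\left(- \frac{3}{5} + \frac{5}{2}\right) + 45\right)^{2} = \left(\frac{19}{10} + 45\right)^{2} = \left(\frac{469}{10}\right)^{2} = \frac{219961}{100}$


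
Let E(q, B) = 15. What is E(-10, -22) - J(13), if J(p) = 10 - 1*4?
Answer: 9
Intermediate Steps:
J(p) = 6 (J(p) = 10 - 4 = 6)
E(-10, -22) - J(13) = 15 - 1*6 = 15 - 6 = 9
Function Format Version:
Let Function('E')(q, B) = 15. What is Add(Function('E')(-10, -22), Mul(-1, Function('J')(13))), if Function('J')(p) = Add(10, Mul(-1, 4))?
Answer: 9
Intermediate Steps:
Function('J')(p) = 6 (Function('J')(p) = Add(10, -4) = 6)
Add(Function('E')(-10, -22), Mul(-1, Function('J')(13))) = Add(15, Mul(-1, 6)) = Add(15, -6) = 9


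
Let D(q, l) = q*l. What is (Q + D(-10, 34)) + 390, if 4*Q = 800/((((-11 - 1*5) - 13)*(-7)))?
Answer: 10350/203 ≈ 50.985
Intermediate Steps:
D(q, l) = l*q
Q = 200/203 (Q = (800/((((-11 - 1*5) - 13)*(-7))))/4 = (800/((((-11 - 5) - 13)*(-7))))/4 = (800/(((-16 - 13)*(-7))))/4 = (800/((-29*(-7))))/4 = (800/203)/4 = (800*(1/203))/4 = (1/4)*(800/203) = 200/203 ≈ 0.98522)
(Q + D(-10, 34)) + 390 = (200/203 + 34*(-10)) + 390 = (200/203 - 340) + 390 = -68820/203 + 390 = 10350/203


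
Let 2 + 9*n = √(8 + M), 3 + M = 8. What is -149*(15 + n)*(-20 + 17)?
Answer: 19817/3 + 149*√13/3 ≈ 6784.7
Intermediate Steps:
M = 5 (M = -3 + 8 = 5)
n = -2/9 + √13/9 (n = -2/9 + √(8 + 5)/9 = -2/9 + √13/9 ≈ 0.17839)
-149*(15 + n)*(-20 + 17) = -149*(15 + (-2/9 + √13/9))*(-20 + 17) = -149*(133/9 + √13/9)*(-3) = -149*(-133/3 - √13/3) = 19817/3 + 149*√13/3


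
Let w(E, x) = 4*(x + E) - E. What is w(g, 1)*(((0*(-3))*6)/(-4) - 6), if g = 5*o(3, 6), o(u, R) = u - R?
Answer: 246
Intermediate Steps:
g = -15 (g = 5*(3 - 1*6) = 5*(3 - 6) = 5*(-3) = -15)
w(E, x) = 3*E + 4*x (w(E, x) = 4*(E + x) - E = (4*E + 4*x) - E = 3*E + 4*x)
w(g, 1)*(((0*(-3))*6)/(-4) - 6) = (3*(-15) + 4*1)*(((0*(-3))*6)/(-4) - 6) = (-45 + 4)*((0*6)*(-¼) - 6) = -41*(0*(-¼) - 6) = -41*(0 - 6) = -41*(-6) = 246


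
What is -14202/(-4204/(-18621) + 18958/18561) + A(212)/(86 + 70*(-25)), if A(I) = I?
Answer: -340330458073063/29885950432 ≈ -11388.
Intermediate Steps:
-14202/(-4204/(-18621) + 18958/18561) + A(212)/(86 + 70*(-25)) = -14202/(-4204/(-18621) + 18958/18561) + 212/(86 + 70*(-25)) = -14202/(-4204*(-1/18621) + 18958*(1/18561)) + 212/(86 - 1750) = -14202/(4204/18621 + 18958/18561) + 212/(-1664) = -14202/143682454/115208127 + 212*(-1/1664) = -14202*115208127/143682454 - 53/416 = -818092909827/71841227 - 53/416 = -340330458073063/29885950432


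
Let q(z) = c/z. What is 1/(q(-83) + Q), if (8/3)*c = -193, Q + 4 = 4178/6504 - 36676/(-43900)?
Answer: -5924656200/9776831717 ≈ -0.60599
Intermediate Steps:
Q = -90018437/35690700 (Q = -4 + (4178/6504 - 36676/(-43900)) = -4 + (4178*(1/6504) - 36676*(-1/43900)) = -4 + (2089/3252 + 9169/10975) = -4 + 52744363/35690700 = -90018437/35690700 ≈ -2.5222)
c = -579/8 (c = (3/8)*(-193) = -579/8 ≈ -72.375)
q(z) = -579/(8*z)
1/(q(-83) + Q) = 1/(-579/8/(-83) - 90018437/35690700) = 1/(-579/8*(-1/83) - 90018437/35690700) = 1/(579/664 - 90018437/35690700) = 1/(-9776831717/5924656200) = -5924656200/9776831717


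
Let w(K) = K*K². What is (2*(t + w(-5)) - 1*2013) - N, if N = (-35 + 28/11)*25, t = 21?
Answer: -15506/11 ≈ -1409.6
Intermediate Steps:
w(K) = K³
N = -8925/11 (N = (-35 + 28*(1/11))*25 = (-35 + 28/11)*25 = -357/11*25 = -8925/11 ≈ -811.36)
(2*(t + w(-5)) - 1*2013) - N = (2*(21 + (-5)³) - 1*2013) - 1*(-8925/11) = (2*(21 - 125) - 2013) + 8925/11 = (2*(-104) - 2013) + 8925/11 = (-208 - 2013) + 8925/11 = -2221 + 8925/11 = -15506/11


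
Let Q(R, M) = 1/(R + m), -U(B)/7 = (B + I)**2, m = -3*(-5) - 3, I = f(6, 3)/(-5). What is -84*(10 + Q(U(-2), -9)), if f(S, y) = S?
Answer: -312795/373 ≈ -838.59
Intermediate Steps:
I = -6/5 (I = 6/(-5) = 6*(-1/5) = -6/5 ≈ -1.2000)
m = 12 (m = 15 - 3 = 12)
U(B) = -7*(-6/5 + B)**2 (U(B) = -7*(B - 6/5)**2 = -7*(-6/5 + B)**2)
Q(R, M) = 1/(12 + R) (Q(R, M) = 1/(R + 12) = 1/(12 + R))
-84*(10 + Q(U(-2), -9)) = -84*(10 + 1/(12 - 7*(-6 + 5*(-2))**2/25)) = -84*(10 + 1/(12 - 7*(-6 - 10)**2/25)) = -84*(10 + 1/(12 - 7/25*(-16)**2)) = -84*(10 + 1/(12 - 7/25*256)) = -84*(10 + 1/(12 - 1792/25)) = -84*(10 + 1/(-1492/25)) = -84*(10 - 25/1492) = -84*14895/1492 = -312795/373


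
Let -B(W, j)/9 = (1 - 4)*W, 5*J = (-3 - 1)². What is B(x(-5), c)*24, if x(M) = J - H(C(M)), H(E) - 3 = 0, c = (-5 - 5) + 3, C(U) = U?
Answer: 648/5 ≈ 129.60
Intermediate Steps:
c = -7 (c = -10 + 3 = -7)
H(E) = 3 (H(E) = 3 + 0 = 3)
J = 16/5 (J = (-3 - 1)²/5 = (⅕)*(-4)² = (⅕)*16 = 16/5 ≈ 3.2000)
x(M) = ⅕ (x(M) = 16/5 - 1*3 = 16/5 - 3 = ⅕)
B(W, j) = 27*W (B(W, j) = -9*(1 - 4)*W = -(-27)*W = 27*W)
B(x(-5), c)*24 = (27*(⅕))*24 = (27/5)*24 = 648/5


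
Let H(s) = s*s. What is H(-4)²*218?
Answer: 55808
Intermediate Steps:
H(s) = s²
H(-4)²*218 = ((-4)²)²*218 = 16²*218 = 256*218 = 55808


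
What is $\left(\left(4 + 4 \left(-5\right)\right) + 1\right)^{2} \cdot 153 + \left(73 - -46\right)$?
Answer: $34544$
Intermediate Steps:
$\left(\left(4 + 4 \left(-5\right)\right) + 1\right)^{2} \cdot 153 + \left(73 - -46\right) = \left(\left(4 - 20\right) + 1\right)^{2} \cdot 153 + \left(73 + 46\right) = \left(-16 + 1\right)^{2} \cdot 153 + 119 = \left(-15\right)^{2} \cdot 153 + 119 = 225 \cdot 153 + 119 = 34425 + 119 = 34544$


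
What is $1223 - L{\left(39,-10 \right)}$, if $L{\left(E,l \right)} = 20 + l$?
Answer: $1213$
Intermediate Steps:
$1223 - L{\left(39,-10 \right)} = 1223 - \left(20 - 10\right) = 1223 - 10 = 1213$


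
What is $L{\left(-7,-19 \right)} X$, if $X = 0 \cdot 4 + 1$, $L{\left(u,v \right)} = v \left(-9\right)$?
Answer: $171$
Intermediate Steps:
$L{\left(u,v \right)} = - 9 v$
$X = 1$ ($X = 0 + 1 = 1$)
$L{\left(-7,-19 \right)} X = \left(-9\right) \left(-19\right) 1 = 171 \cdot 1 = 171$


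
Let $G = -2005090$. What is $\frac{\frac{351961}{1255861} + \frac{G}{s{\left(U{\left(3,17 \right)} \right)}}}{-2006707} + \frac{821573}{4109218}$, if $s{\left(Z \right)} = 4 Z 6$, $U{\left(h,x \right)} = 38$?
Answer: $\frac{474656695703781481849}{2361128200785408074808} \approx 0.20103$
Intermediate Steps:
$s{\left(Z \right)} = 24 Z$
$\frac{\frac{351961}{1255861} + \frac{G}{s{\left(U{\left(3,17 \right)} \right)}}}{-2006707} + \frac{821573}{4109218} = \frac{\frac{351961}{1255861} - \frac{2005090}{24 \cdot 38}}{-2006707} + \frac{821573}{4109218} = \left(351961 \cdot \frac{1}{1255861} - \frac{2005090}{912}\right) \left(- \frac{1}{2006707}\right) + 821573 \cdot \frac{1}{4109218} = \left(\frac{351961}{1255861} - \frac{1002545}{456}\right) \left(- \frac{1}{2006707}\right) + \frac{821573}{4109218} = \left(- \frac{1258896672029}{572672616}\right) \left(- \frac{1}{2006707}\right) + \frac{821573}{4109218} = \frac{1258896672029}{1149186147235512} + \frac{821573}{4109218} = \frac{474656695703781481849}{2361128200785408074808}$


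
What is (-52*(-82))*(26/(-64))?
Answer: -6929/4 ≈ -1732.3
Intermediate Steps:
(-52*(-82))*(26/(-64)) = 4264*(26*(-1/64)) = 4264*(-13/32) = -6929/4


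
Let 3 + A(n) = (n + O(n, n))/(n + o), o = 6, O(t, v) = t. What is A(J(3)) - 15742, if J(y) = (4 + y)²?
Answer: -865877/55 ≈ -15743.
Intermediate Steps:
A(n) = -3 + 2*n/(6 + n) (A(n) = -3 + (n + n)/(n + 6) = -3 + (2*n)/(6 + n) = -3 + 2*n/(6 + n))
A(J(3)) - 15742 = (-18 - (4 + 3)²)/(6 + (4 + 3)²) - 15742 = (-18 - 1*7²)/(6 + 7²) - 15742 = (-18 - 1*49)/(6 + 49) - 15742 = (-18 - 49)/55 - 15742 = (1/55)*(-67) - 15742 = -67/55 - 15742 = -865877/55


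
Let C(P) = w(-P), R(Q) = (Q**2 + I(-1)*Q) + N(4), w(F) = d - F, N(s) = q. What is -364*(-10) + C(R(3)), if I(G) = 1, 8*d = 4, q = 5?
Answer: 7315/2 ≈ 3657.5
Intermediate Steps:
N(s) = 5
d = 1/2 (d = (1/8)*4 = 1/2 ≈ 0.50000)
w(F) = 1/2 - F
R(Q) = 5 + Q + Q**2 (R(Q) = (Q**2 + 1*Q) + 5 = (Q**2 + Q) + 5 = (Q + Q**2) + 5 = 5 + Q + Q**2)
C(P) = 1/2 + P (C(P) = 1/2 - (-1)*P = 1/2 + P)
-364*(-10) + C(R(3)) = -364*(-10) + (1/2 + (5 + 3 + 3**2)) = 3640 + (1/2 + (5 + 3 + 9)) = 3640 + (1/2 + 17) = 3640 + 35/2 = 7315/2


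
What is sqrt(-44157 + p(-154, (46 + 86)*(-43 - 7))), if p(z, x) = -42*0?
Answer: I*sqrt(44157) ≈ 210.14*I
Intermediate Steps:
p(z, x) = 0
sqrt(-44157 + p(-154, (46 + 86)*(-43 - 7))) = sqrt(-44157 + 0) = sqrt(-44157) = I*sqrt(44157)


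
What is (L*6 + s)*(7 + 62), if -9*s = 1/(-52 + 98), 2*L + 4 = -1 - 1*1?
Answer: -7453/6 ≈ -1242.2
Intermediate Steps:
L = -3 (L = -2 + (-1 - 1*1)/2 = -2 + (-1 - 1)/2 = -2 + (1/2)*(-2) = -2 - 1 = -3)
s = -1/414 (s = -1/(9*(-52 + 98)) = -1/9/46 = -1/9*1/46 = -1/414 ≈ -0.0024155)
(L*6 + s)*(7 + 62) = (-3*6 - 1/414)*(7 + 62) = (-18 - 1/414)*69 = -7453/414*69 = -7453/6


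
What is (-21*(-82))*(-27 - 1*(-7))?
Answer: -34440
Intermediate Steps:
(-21*(-82))*(-27 - 1*(-7)) = 1722*(-27 + 7) = 1722*(-20) = -34440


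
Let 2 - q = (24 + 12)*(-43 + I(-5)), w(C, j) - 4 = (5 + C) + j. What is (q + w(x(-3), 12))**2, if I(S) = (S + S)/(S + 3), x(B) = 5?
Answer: 1948816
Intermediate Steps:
I(S) = 2*S/(3 + S) (I(S) = (2*S)/(3 + S) = 2*S/(3 + S))
w(C, j) = 9 + C + j (w(C, j) = 4 + ((5 + C) + j) = 4 + (5 + C + j) = 9 + C + j)
q = 1370 (q = 2 - (24 + 12)*(-43 + 2*(-5)/(3 - 5)) = 2 - 36*(-43 + 2*(-5)/(-2)) = 2 - 36*(-43 + 2*(-5)*(-1/2)) = 2 - 36*(-43 + 5) = 2 - 36*(-38) = 2 - 1*(-1368) = 2 + 1368 = 1370)
(q + w(x(-3), 12))**2 = (1370 + (9 + 5 + 12))**2 = (1370 + 26)**2 = 1396**2 = 1948816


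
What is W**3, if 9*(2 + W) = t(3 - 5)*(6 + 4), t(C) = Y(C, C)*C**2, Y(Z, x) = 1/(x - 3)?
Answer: -17576/729 ≈ -24.110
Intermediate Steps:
Y(Z, x) = 1/(-3 + x)
t(C) = C**2/(-3 + C)
W = -26/9 (W = -2 + (((3 - 5)**2/(-3 + (3 - 5)))*(6 + 4))/9 = -2 + (((-2)**2/(-3 - 2))*10)/9 = -2 + ((4/(-5))*10)/9 = -2 + ((4*(-1/5))*10)/9 = -2 + (-4/5*10)/9 = -2 + (1/9)*(-8) = -2 - 8/9 = -26/9 ≈ -2.8889)
W**3 = (-26/9)**3 = -17576/729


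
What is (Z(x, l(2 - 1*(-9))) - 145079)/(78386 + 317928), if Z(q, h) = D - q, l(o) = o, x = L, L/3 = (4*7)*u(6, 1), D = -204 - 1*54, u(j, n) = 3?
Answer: -145589/396314 ≈ -0.36736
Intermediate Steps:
D = -258 (D = -204 - 54 = -258)
L = 252 (L = 3*((4*7)*3) = 3*(28*3) = 3*84 = 252)
x = 252
Z(q, h) = -258 - q
(Z(x, l(2 - 1*(-9))) - 145079)/(78386 + 317928) = ((-258 - 1*252) - 145079)/(78386 + 317928) = ((-258 - 252) - 145079)/396314 = (-510 - 145079)*(1/396314) = -145589*1/396314 = -145589/396314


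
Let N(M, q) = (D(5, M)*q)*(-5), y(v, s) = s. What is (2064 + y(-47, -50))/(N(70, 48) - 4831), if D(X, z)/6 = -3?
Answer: -2014/511 ≈ -3.9413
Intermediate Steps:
D(X, z) = -18 (D(X, z) = 6*(-3) = -18)
N(M, q) = 90*q (N(M, q) = -18*q*(-5) = 90*q)
(2064 + y(-47, -50))/(N(70, 48) - 4831) = (2064 - 50)/(90*48 - 4831) = 2014/(4320 - 4831) = 2014/(-511) = 2014*(-1/511) = -2014/511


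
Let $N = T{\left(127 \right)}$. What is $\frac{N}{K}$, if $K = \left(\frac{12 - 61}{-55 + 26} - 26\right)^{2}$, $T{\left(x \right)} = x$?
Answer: $\frac{106807}{497025} \approx 0.21489$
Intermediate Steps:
$N = 127$
$K = \frac{497025}{841}$ ($K = \left(- \frac{49}{-29} - 26\right)^{2} = \left(\left(-49\right) \left(- \frac{1}{29}\right) - 26\right)^{2} = \left(\frac{49}{29} - 26\right)^{2} = \left(- \frac{705}{29}\right)^{2} = \frac{497025}{841} \approx 590.99$)
$\frac{N}{K} = \frac{127}{\frac{497025}{841}} = 127 \cdot \frac{841}{497025} = \frac{106807}{497025}$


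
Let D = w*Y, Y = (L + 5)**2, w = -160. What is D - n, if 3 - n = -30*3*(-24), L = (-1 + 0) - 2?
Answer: 1517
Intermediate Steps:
L = -3 (L = -1 - 2 = -3)
n = -2157 (n = 3 - (-30*3)*(-24) = 3 - (-90)*(-24) = 3 - 1*2160 = 3 - 2160 = -2157)
Y = 4 (Y = (-3 + 5)**2 = 2**2 = 4)
D = -640 (D = -160*4 = -640)
D - n = -640 - 1*(-2157) = -640 + 2157 = 1517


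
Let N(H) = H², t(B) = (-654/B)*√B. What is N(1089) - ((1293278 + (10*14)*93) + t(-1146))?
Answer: -120377 - 109*I*√1146/191 ≈ -1.2038e+5 - 19.319*I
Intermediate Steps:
t(B) = -654/√B
N(1089) - ((1293278 + (10*14)*93) + t(-1146)) = 1089² - ((1293278 + (10*14)*93) - (-109)*I*√1146/191) = 1185921 - ((1293278 + 140*93) - (-109)*I*√1146/191) = 1185921 - ((1293278 + 13020) + 109*I*√1146/191) = 1185921 - (1306298 + 109*I*√1146/191) = 1185921 + (-1306298 - 109*I*√1146/191) = -120377 - 109*I*√1146/191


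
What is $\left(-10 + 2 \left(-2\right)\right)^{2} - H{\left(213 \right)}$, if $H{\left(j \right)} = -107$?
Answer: $303$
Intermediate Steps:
$\left(-10 + 2 \left(-2\right)\right)^{2} - H{\left(213 \right)} = \left(-10 + 2 \left(-2\right)\right)^{2} - -107 = \left(-10 - 4\right)^{2} + 107 = \left(-14\right)^{2} + 107 = 196 + 107 = 303$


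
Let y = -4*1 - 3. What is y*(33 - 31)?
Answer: -14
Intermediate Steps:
y = -7 (y = -4 - 3 = -7)
y*(33 - 31) = -7*(33 - 31) = -7*2 = -14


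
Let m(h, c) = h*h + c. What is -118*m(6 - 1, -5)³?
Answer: -944000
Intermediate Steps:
m(h, c) = c + h² (m(h, c) = h² + c = c + h²)
-118*m(6 - 1, -5)³ = -118*(-5 + (6 - 1)²)³ = -118*(-5 + 5²)³ = -118*(-5 + 25)³ = -118*20³ = -118*8000 = -944000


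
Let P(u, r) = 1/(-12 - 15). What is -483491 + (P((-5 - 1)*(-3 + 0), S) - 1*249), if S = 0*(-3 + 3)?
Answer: -13060981/27 ≈ -4.8374e+5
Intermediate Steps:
S = 0 (S = 0*0 = 0)
P(u, r) = -1/27 (P(u, r) = 1/(-27) = -1/27)
-483491 + (P((-5 - 1)*(-3 + 0), S) - 1*249) = -483491 + (-1/27 - 1*249) = -483491 + (-1/27 - 249) = -483491 - 6724/27 = -13060981/27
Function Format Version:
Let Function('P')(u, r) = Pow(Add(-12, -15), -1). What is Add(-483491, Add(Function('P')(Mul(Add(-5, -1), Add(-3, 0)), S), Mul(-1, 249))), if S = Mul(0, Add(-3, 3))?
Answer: Rational(-13060981, 27) ≈ -4.8374e+5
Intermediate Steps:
S = 0 (S = Mul(0, 0) = 0)
Function('P')(u, r) = Rational(-1, 27) (Function('P')(u, r) = Pow(-27, -1) = Rational(-1, 27))
Add(-483491, Add(Function('P')(Mul(Add(-5, -1), Add(-3, 0)), S), Mul(-1, 249))) = Add(-483491, Add(Rational(-1, 27), Mul(-1, 249))) = Add(-483491, Add(Rational(-1, 27), -249)) = Add(-483491, Rational(-6724, 27)) = Rational(-13060981, 27)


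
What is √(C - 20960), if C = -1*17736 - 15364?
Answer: 2*I*√13515 ≈ 232.51*I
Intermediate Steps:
C = -33100 (C = -17736 - 15364 = -33100)
√(C - 20960) = √(-33100 - 20960) = √(-54060) = 2*I*√13515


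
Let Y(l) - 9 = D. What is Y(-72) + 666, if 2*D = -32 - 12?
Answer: 653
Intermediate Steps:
D = -22 (D = (-32 - 12)/2 = (½)*(-44) = -22)
Y(l) = -13 (Y(l) = 9 - 22 = -13)
Y(-72) + 666 = -13 + 666 = 653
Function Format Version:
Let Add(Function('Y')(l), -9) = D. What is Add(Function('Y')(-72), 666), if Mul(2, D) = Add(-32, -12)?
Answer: 653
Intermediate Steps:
D = -22 (D = Mul(Rational(1, 2), Add(-32, -12)) = Mul(Rational(1, 2), -44) = -22)
Function('Y')(l) = -13 (Function('Y')(l) = Add(9, -22) = -13)
Add(Function('Y')(-72), 666) = Add(-13, 666) = 653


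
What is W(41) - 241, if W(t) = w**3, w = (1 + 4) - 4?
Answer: -240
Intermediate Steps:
w = 1 (w = 5 - 4 = 1)
W(t) = 1 (W(t) = 1**3 = 1)
W(41) - 241 = 1 - 241 = -240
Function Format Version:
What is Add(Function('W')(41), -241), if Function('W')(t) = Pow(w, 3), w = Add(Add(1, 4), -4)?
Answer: -240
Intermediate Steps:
w = 1 (w = Add(5, -4) = 1)
Function('W')(t) = 1 (Function('W')(t) = Pow(1, 3) = 1)
Add(Function('W')(41), -241) = Add(1, -241) = -240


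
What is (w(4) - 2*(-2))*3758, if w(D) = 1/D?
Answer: 31943/2 ≈ 15972.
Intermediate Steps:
w(D) = 1/D
(w(4) - 2*(-2))*3758 = (1/4 - 2*(-2))*3758 = (1/4 + 4)*3758 = (17/4)*3758 = 31943/2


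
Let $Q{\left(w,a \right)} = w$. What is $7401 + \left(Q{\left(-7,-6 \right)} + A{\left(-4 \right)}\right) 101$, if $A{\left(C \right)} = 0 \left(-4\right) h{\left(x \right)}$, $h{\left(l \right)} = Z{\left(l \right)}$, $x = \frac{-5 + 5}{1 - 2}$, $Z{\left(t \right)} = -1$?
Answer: $6694$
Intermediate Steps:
$x = 0$ ($x = \frac{0}{-1} = 0 \left(-1\right) = 0$)
$h{\left(l \right)} = -1$
$A{\left(C \right)} = 0$ ($A{\left(C \right)} = 0 \left(-4\right) \left(-1\right) = 0 \left(-1\right) = 0$)
$7401 + \left(Q{\left(-7,-6 \right)} + A{\left(-4 \right)}\right) 101 = 7401 + \left(-7 + 0\right) 101 = 7401 - 707 = 6694$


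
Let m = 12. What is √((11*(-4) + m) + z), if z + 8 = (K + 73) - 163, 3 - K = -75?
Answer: 2*I*√13 ≈ 7.2111*I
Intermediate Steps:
K = 78 (K = 3 - 1*(-75) = 3 + 75 = 78)
z = -20 (z = -8 + ((78 + 73) - 163) = -8 + (151 - 163) = -8 - 12 = -20)
√((11*(-4) + m) + z) = √((11*(-4) + 12) - 20) = √((-44 + 12) - 20) = √(-32 - 20) = √(-52) = 2*I*√13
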